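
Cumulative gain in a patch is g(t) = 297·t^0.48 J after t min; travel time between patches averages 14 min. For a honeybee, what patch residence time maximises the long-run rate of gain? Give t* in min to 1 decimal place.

12.9 min

Optimal t* satisfies g'(t*) = g(t*)/(T + t*).
g'(t) = 0.48·297·t^-0.52. Setting 0.48·297·t^-0.52 = 297·t^0.48/(14+t) gives 0.48(14+t) = t, so 0.52·t = 0.48×14.
t* = 0.48×14/0.52 = 12.92 min.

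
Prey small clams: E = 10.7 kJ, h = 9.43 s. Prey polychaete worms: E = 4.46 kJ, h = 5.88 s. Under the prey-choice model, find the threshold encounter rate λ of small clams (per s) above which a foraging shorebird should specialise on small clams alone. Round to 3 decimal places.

0.214 per s

At the threshold, the rate on small clams alone equals the profitability of polychaete worms: λ·10.7/(1 + λ·9.43) = 4.46/5.88 = 0.7585.
Rearranging, λ(10.7 − 0.7585×9.43) = 0.7585, so λ = 0.7585/3.547 = 0.2138 per s.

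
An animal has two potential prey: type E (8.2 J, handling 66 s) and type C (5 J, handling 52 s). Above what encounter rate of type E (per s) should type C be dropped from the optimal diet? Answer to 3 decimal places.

0.052 per s

At the threshold, the rate on type E alone equals the profitability of type C: λ·8.2/(1 + λ·66) = 5/52 = 0.09615.
Rearranging, λ(8.2 − 0.09615×66) = 0.09615, so λ = 0.09615/1.854 = 0.05187 per s.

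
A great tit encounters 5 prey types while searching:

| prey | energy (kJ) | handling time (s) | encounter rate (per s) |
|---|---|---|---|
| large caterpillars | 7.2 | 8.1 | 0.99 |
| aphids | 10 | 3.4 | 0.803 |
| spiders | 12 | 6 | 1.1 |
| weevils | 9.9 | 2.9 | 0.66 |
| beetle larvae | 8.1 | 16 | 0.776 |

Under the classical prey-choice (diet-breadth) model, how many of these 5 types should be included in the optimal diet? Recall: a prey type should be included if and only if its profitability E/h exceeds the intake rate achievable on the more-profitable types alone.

E/h in descending order: weevils 3.41, aphids 2.94, spiders 2, large caterpillars 0.889, beetle larvae 0.506 kJ/s. The optimal diet is the largest prefix of this list for which every included type satisfies E_i/h_i > R on the types above it.
Rate on top 1: 2.242. aphids: 2.94 > 2.242 → include.
Rate on top 2: 2.58. spiders: 2 < 2.58 → exclude; stop.
Optimal diet: weevils, aphids — 2 of 5 types.

2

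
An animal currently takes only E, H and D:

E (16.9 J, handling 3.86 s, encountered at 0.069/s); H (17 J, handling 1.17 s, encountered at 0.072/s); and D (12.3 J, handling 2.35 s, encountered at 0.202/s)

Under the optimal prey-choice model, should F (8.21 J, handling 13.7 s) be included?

No

Current rate: (0.069×16.9 + 0.072×17 + 0.202×12.3)/(1 + 0.069×3.86 + 0.072×1.17 + 0.202×2.35) = 2.671 J/s.
Profitability of F: 8.21/13.7 = 0.5993 J/s.
Since 0.5993 < R, time spent handling F is better spent searching.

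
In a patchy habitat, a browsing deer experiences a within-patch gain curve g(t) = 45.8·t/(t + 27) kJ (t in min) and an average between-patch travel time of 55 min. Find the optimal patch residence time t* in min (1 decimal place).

By the marginal value theorem, leave when the instantaneous gain rate g'(t) equals the habitat-wide average g(t)/(T + t).
g'(t) = 45.8·27/(t + 27)². Setting 45.8·27/(t+27)² = 45.8t/[(t+27)(55+t)] gives 27(55+t) = t(t+27), so t² = 27×55 = 1485.
t* = √1485 = 38.54 min.

38.5 min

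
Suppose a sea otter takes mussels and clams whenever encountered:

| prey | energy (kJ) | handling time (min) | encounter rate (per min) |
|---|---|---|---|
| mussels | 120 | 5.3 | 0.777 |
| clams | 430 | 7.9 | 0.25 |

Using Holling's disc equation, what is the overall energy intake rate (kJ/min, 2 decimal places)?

28.30 kJ/min

R = Σλ_iE_i / (1 + Σλ_ih_i)
Numerator: 0.777×120 + 0.25×430 = 200.7
Denominator: 1 + 0.777×5.3 + 0.25×7.9 = 7.093
R = 200.7/7.093 = 28.3 kJ/min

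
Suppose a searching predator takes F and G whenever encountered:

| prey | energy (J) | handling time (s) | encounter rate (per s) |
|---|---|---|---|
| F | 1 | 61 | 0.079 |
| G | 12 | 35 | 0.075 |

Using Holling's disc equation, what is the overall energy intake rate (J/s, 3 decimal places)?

Energy encountered per unit search time: 0.079×1 + 0.075×12 = 0.979 J/s.
Handling time per unit search time: 0.079×61 + 0.075×35 = 7.444.
Rate = 0.979/(1 + 7.444) = 0.1159 J/s.

0.116 J/s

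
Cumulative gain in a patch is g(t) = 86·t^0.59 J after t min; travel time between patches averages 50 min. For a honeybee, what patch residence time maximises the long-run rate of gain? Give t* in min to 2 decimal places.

71.95 min

By the marginal value theorem, leave when the instantaneous gain rate g'(t) equals the habitat-wide average g(t)/(T + t).
g'(t) = 0.59·86·t^-0.41. Setting 0.59·86·t^-0.41 = 86·t^0.59/(50+t) gives 0.59(50+t) = t, so 0.41·t = 0.59×50.
t* = 0.59×50/0.41 = 71.95 min.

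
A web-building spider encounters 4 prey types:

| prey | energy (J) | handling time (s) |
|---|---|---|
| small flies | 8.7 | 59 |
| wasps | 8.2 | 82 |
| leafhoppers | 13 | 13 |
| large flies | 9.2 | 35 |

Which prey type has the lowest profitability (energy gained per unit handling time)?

In descending order of E/h:
leafhoppers: 13/13 = 1 J/s
large flies: 9.2/35 = 0.263 J/s
small flies: 8.7/59 = 0.147 J/s
wasps: 8.2/82 = 0.1 J/s

wasps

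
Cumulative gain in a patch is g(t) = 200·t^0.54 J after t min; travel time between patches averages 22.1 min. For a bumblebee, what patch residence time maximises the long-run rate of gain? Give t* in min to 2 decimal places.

Optimal t* satisfies g'(t*) = g(t*)/(T + t*).
g'(t) = 0.54·200·t^-0.46. Setting 0.54·200·t^-0.46 = 200·t^0.54/(22.1+t) gives 0.54(22.1+t) = t, so 0.46·t = 0.54×22.1.
t* = 0.54×22.1/0.46 = 25.94 min.

25.94 min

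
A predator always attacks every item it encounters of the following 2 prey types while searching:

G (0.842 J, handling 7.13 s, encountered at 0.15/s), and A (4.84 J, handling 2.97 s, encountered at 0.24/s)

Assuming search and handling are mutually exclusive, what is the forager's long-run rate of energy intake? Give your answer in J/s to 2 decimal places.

0.46 J/s

R = (0.15×0.842 + 0.24×4.84) / (1 + 0.15×7.13 + 0.24×2.97) = 1.288/2.782 = 0.4629 J/s.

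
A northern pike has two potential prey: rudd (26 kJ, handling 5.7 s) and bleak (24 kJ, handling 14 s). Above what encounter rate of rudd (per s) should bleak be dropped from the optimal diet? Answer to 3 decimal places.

The zero-one rule: include bleak iff E₂/h₂ > λE₁/(1+λh₁). Equality gives the switch point.
λE₁h₂ = E₂ + λE₂h₁ ⇒ λ = E₂/(E₁h₂ − E₂h₁) = 24/(364 − 136.8) = 0.1056 per s.

0.106 per s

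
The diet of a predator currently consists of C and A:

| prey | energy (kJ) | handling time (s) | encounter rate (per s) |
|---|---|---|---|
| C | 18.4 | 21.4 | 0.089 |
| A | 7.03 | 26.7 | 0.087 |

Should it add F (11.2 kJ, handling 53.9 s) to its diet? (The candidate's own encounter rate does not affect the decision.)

Intake rate on the current diet: R = (0.089×18.4 + 0.087×7.03) / (1 + 0.089×21.4 + 0.087×26.7) = 2.249/5.227 = 0.4303 kJ/s.
F: E/h = 11.2/53.9 = 0.2078 kJ/s.
Since 0.2078 < R, time spent handling F is better spent searching.

No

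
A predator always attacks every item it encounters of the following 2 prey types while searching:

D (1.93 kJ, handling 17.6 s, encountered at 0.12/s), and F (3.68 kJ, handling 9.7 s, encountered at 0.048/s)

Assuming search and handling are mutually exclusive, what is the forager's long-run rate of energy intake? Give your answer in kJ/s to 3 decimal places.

R = Σλ_iE_i / (1 + Σλ_ih_i)
Numerator: 0.12×1.93 + 0.048×3.68 = 0.4082
Denominator: 1 + 0.12×17.6 + 0.048×9.7 = 3.578
R = 0.4082/3.578 = 0.1141 kJ/s

0.114 kJ/s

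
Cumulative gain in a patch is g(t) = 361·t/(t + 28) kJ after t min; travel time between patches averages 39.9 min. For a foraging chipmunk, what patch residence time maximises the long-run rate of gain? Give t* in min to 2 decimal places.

33.42 min

Maximise g(t)/(T+t): set derivative to zero → g'(t)(T+t) = g(t).
g'(t) = 361·28/(t + 28)². Setting 361·28/(t+28)² = 361t/[(t+28)(39.9+t)] gives 28(39.9+t) = t(t+28), so t² = 28×39.9 = 1117.
t* = √1117 = 33.42 min.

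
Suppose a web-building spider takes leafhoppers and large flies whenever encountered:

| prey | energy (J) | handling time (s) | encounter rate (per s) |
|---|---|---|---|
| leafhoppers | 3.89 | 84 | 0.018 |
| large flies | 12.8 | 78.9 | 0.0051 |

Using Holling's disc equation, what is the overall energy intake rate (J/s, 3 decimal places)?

Energy encountered per unit search time: 0.018×3.89 + 0.0051×12.8 = 0.1353 J/s.
Handling time per unit search time: 0.018×84 + 0.0051×78.9 = 1.914.
Rate = 0.1353/(1 + 1.914) = 0.04642 J/s.

0.046 J/s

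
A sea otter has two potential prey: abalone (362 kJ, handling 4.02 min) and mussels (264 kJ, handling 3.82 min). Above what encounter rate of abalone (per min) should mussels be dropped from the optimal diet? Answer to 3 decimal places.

The zero-one rule: include mussels iff E₂/h₂ > λE₁/(1+λh₁). Equality gives the switch point.
λE₁h₂ = E₂ + λE₂h₁ ⇒ λ = E₂/(E₁h₂ − E₂h₁) = 264/(1383 − 1061) = 0.821 per min.

0.821 per min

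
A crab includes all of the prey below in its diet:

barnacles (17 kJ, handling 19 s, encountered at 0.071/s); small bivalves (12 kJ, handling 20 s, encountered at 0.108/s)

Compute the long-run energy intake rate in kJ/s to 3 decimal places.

R = Σλ_iE_i / (1 + Σλ_ih_i)
Numerator: 0.071×17 + 0.108×12 = 2.503
Denominator: 1 + 0.071×19 + 0.108×20 = 4.509
R = 2.503/4.509 = 0.5551 kJ/s

0.555 kJ/s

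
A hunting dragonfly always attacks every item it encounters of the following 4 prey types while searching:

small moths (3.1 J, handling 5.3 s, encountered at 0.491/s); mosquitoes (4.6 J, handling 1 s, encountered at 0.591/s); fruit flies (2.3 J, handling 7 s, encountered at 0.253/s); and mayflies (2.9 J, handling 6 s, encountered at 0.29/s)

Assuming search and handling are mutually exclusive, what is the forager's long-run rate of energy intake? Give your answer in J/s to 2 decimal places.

R = Σλ_iE_i / (1 + Σλ_ih_i)
Numerator: 0.491×3.1 + 0.591×4.6 + 0.253×2.3 + 0.29×2.9 = 5.664
Denominator: 1 + 0.491×5.3 + 0.591×1 + 0.253×7 + 0.29×6 = 7.704
R = 5.664/7.704 = 0.7351 J/s

0.74 J/s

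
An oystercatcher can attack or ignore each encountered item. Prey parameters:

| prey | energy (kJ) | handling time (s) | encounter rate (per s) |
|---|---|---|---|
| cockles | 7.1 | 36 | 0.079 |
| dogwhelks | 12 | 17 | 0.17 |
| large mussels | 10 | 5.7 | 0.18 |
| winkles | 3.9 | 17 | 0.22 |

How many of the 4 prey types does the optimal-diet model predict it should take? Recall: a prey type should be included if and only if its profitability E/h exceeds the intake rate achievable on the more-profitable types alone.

Profitabilities (E/h, kJ/s): large mussels 1.75, dogwhelks 0.706, winkles 0.229, cockles 0.197. Add prey in this order while the next type's profitability exceeds the intake rate on those already taken.
Rate on top 1: 0.8885. dogwhelks: 0.706 < 0.8885 → exclude; stop.
Optimal diet: large mussels — 1 of 4 types.

1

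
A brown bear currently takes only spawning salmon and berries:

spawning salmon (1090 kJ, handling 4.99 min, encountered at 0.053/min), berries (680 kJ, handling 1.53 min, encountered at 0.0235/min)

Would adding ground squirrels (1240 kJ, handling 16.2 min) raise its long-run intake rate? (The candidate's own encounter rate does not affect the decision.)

On spawning salmon and berries alone, R = ΣλE/(1+Σλh) = 73.75/1.3 = 56.71 kJ/min.
Profitability of ground squirrels: 1240/16.2 = 76.54 kJ/min.
Since 76.54 > R, including ground squirrels increases the long-run rate.

Yes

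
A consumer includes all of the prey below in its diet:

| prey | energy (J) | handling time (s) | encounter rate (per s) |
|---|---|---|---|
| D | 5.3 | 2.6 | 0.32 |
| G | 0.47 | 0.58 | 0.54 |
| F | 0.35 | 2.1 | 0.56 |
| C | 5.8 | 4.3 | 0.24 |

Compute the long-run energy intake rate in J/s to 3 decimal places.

R = (0.32×5.3 + 0.54×0.47 + 0.56×0.35 + 0.24×5.8) / (1 + 0.32×2.6 + 0.54×0.58 + 0.56×2.1 + 0.24×4.3) = 3.538/4.353 = 0.8127 J/s.

0.813 J/s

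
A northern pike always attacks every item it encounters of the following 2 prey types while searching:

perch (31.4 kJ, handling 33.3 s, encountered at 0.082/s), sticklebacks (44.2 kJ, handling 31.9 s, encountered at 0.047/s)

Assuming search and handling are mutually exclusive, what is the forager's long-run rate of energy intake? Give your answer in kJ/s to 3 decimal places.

R = (0.082×31.4 + 0.047×44.2) / (1 + 0.082×33.3 + 0.047×31.9) = 4.652/5.23 = 0.8895 kJ/s.

0.890 kJ/s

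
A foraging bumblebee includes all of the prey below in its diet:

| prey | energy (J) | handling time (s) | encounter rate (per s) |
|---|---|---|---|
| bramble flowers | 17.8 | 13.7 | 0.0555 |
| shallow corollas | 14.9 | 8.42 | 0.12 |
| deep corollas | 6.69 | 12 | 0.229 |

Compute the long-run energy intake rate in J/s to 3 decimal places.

0.781 J/s

R = Σλ_iE_i / (1 + Σλ_ih_i)
Numerator: 0.0555×17.8 + 0.12×14.9 + 0.229×6.69 = 4.308
Denominator: 1 + 0.0555×13.7 + 0.12×8.42 + 0.229×12 = 5.519
R = 4.308/5.519 = 0.7806 J/s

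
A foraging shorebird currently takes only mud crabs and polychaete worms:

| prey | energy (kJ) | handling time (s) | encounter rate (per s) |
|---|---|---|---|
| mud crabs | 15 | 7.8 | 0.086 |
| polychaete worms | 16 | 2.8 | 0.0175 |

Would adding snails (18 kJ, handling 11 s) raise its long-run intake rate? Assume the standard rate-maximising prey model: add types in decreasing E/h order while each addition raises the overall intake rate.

Yes

Current rate: (0.086×15 + 0.0175×16)/(1 + 0.086×7.8 + 0.0175×2.8) = 0.9129 kJ/s.
Profitability of snails: 18/11 = 1.636 kJ/s.
1.636 > 0.9129, so adding snails raises the average — include it.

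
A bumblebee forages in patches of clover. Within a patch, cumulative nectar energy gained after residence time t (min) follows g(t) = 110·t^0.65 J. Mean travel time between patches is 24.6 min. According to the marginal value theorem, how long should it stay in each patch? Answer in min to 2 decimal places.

45.69 min

By the marginal value theorem, leave when the instantaneous gain rate g'(t) equals the habitat-wide average g(t)/(T + t).
g'(t) = 0.65·110·t^-0.35. Setting 0.65·110·t^-0.35 = 110·t^0.65/(24.6+t) gives 0.65(24.6+t) = t, so 0.35·t = 0.65×24.6.
t* = 0.65×24.6/0.35 = 45.69 min.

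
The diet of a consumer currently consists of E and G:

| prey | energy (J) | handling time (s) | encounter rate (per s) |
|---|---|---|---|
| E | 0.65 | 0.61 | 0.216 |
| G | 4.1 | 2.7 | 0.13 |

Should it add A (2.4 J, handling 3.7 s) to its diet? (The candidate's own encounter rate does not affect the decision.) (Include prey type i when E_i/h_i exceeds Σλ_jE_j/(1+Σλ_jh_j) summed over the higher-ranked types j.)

Intake rate on the current diet: R = (0.216×0.65 + 0.13×4.1) / (1 + 0.216×0.61 + 0.13×2.7) = 0.6734/1.483 = 0.4542 J/s.
A: E/h = 2.4/3.7 = 0.6486 J/s.
0.6486 > 0.4542, so adding A raises the average — include it.

Yes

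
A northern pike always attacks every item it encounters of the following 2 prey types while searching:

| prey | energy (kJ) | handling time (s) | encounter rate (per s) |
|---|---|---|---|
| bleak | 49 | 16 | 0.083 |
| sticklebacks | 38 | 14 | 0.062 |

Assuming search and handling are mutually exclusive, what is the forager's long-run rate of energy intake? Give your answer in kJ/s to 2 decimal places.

2.01 kJ/s

Energy encountered per unit search time: 0.083×49 + 0.062×38 = 6.423 kJ/s.
Handling time per unit search time: 0.083×16 + 0.062×14 = 2.196.
Rate = 6.423/(1 + 2.196) = 2.01 kJ/s.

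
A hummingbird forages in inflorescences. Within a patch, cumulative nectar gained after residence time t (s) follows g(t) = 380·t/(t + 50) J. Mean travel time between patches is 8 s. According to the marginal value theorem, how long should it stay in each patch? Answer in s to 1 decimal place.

By the marginal value theorem, leave when the instantaneous gain rate g'(t) equals the habitat-wide average g(t)/(T + t).
g'(t) = 380·50/(t + 50)². Setting 380·50/(t+50)² = 380t/[(t+50)(8+t)] gives 50(8+t) = t(t+50), so t² = 50×8 = 400.
t* = √400 = 20 s.

20.0 s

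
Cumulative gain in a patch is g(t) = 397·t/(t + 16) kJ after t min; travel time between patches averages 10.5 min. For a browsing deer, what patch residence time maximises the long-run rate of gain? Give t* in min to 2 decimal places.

Maximise g(t)/(T+t): set derivative to zero → g'(t)(T+t) = g(t).
g'(t) = 397·16/(t + 16)². Setting 397·16/(t+16)² = 397t/[(t+16)(10.5+t)] gives 16(10.5+t) = t(t+16), so t² = 16×10.5 = 168.
t* = √168 = 12.96 min.

12.96 min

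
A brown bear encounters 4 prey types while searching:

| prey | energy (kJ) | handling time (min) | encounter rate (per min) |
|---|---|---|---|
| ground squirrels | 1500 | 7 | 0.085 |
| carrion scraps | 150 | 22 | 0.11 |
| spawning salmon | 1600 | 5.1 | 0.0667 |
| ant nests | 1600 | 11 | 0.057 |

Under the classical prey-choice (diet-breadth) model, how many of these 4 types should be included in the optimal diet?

3

Profitabilities (E/h, kJ/min): spawning salmon 314, ground squirrels 214, ant nests 145, carrion scraps 6.82. Add prey in this order while the next type's profitability exceeds the intake rate on those already taken.
Rate on top 1: 79.63. ground squirrels: 214 > 79.63 → include.
Rate on top 2: 121. ant nests: 145 > 121 → include.
Rate on top 3: 127. carrion scraps: 6.82 < 127 → exclude; stop.
Optimal diet: spawning salmon, ground squirrels, ant nests — 3 of 4 types.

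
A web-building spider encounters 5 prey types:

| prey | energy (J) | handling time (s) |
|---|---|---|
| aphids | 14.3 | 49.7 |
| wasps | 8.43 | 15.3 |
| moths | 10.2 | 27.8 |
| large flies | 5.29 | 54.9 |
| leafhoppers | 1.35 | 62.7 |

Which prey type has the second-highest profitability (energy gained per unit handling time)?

moths

Profitability E/h (J/s): aphids = 14.3/49.7 = 0.288, wasps = 8.43/15.3 = 0.551, moths = 10.2/27.8 = 0.367, large flies = 5.29/54.9 = 0.0964, leafhoppers = 1.35/62.7 = 0.0215.
Ranked: wasps > moths > aphids > large flies > leafhoppers.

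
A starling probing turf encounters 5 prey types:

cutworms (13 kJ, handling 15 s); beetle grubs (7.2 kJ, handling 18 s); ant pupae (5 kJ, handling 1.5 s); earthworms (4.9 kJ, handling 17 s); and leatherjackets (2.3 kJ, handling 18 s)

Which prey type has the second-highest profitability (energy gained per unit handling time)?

Profitability E/h (kJ/s): cutworms = 13/15 = 0.867, beetle grubs = 7.2/18 = 0.4, ant pupae = 5/1.5 = 3.33, earthworms = 4.9/17 = 0.288, leatherjackets = 2.3/18 = 0.128.
Ranked: ant pupae > cutworms > beetle grubs > earthworms > leatherjackets.

cutworms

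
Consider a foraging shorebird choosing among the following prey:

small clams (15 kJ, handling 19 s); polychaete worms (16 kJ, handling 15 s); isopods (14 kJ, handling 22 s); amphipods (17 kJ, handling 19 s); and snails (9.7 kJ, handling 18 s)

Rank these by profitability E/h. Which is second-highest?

amphipods

Profitability E/h (kJ/s): small clams = 15/19 = 0.789, polychaete worms = 16/15 = 1.07, isopods = 14/22 = 0.636, amphipods = 17/19 = 0.895, snails = 9.7/18 = 0.539.
Ranked: polychaete worms > amphipods > small clams > isopods > snails.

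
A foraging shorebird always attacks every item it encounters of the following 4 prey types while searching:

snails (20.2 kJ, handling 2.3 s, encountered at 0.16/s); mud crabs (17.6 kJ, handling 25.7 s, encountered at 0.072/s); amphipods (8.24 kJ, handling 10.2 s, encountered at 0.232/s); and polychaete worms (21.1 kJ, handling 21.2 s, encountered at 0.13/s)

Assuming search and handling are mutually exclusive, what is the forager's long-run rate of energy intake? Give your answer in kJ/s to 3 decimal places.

1.097 kJ/s

Energy encountered per unit search time: 0.16×20.2 + 0.072×17.6 + 0.232×8.24 + 0.13×21.1 = 9.154 kJ/s.
Handling time per unit search time: 0.16×2.3 + 0.072×25.7 + 0.232×10.2 + 0.13×21.2 = 7.341.
Rate = 9.154/(1 + 7.341) = 1.097 kJ/s.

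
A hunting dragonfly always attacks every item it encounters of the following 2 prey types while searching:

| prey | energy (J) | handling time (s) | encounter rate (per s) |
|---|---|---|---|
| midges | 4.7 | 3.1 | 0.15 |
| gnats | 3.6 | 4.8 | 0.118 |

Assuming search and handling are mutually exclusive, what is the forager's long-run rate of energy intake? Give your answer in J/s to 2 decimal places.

0.56 J/s

R = Σλ_iE_i / (1 + Σλ_ih_i)
Numerator: 0.15×4.7 + 0.118×3.6 = 1.13
Denominator: 1 + 0.15×3.1 + 0.118×4.8 = 2.031
R = 1.13/2.031 = 0.5562 J/s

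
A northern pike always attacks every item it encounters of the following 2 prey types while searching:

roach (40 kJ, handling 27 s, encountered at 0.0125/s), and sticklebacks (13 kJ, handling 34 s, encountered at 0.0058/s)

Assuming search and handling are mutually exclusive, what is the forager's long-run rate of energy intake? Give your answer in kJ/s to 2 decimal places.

R = (0.0125×40 + 0.0058×13) / (1 + 0.0125×27 + 0.0058×34) = 0.5754/1.535 = 0.3749 kJ/s.

0.37 kJ/s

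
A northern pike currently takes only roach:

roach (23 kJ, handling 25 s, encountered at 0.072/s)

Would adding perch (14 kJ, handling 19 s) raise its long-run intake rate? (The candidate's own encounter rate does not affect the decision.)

Intake rate on the current diet: R = (0.072×23) / (1 + 0.072×25) = 1.656/2.8 = 0.5914 kJ/s.
Profitability of perch: 14/19 = 0.7368 kJ/s.
0.7368 > 0.5914, so adding perch raises the average — include it.

Yes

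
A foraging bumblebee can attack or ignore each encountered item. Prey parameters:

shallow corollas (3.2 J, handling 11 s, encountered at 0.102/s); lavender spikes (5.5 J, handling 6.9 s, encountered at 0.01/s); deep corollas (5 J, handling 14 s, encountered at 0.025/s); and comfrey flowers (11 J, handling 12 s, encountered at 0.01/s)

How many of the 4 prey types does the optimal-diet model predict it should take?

4

Rank by E/h (J/s): comfrey flowers 0.917, lavender spikes 0.797, deep corollas 0.357, shallow corollas 0.291. Include each in turn until the next type's E/h falls below the running intake rate.
Rate on top 1: 0.09821. lavender spikes: 0.797 > 0.09821 → include.
Rate on top 2: 0.1388. deep corollas: 0.357 > 0.1388 → include.
Rate on top 3: 0.1884. shallow corollas: 0.291 > 0.1884 → include.
Optimal diet: comfrey flowers, lavender spikes, deep corollas, shallow corollas — 4 of 4 types.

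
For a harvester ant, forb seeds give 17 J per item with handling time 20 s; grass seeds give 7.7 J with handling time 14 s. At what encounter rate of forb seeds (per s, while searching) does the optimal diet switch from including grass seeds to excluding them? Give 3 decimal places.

Drop grass seeds once their profitability E₂/h₂ falls below the rate achievable on forb seeds alone: E₂/h₂ = λE₁/(1 + λh₁).
Solve for λ: λE₁h₂ = E₂(1 + λh₁) → λ(E₁h₂ − E₂h₁) = E₂ → λ = E₂/(E₁h₂ − E₂h₁).
λ = 7.7/(17×14 − 7.7×20) = 7.7/84 = 0.09167 per s.

0.092 per s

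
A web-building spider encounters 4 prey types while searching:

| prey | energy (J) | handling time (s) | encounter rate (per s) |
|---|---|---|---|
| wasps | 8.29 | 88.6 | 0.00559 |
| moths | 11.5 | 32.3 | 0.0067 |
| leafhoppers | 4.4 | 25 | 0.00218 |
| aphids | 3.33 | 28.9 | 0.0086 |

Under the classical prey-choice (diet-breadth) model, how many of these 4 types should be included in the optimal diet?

E/h in descending order: moths 0.356, leafhoppers 0.176, aphids 0.115, wasps 0.0936 J/s. The optimal diet is the largest prefix of this list for which every included type satisfies E_i/h_i > R on the types above it.
Rate on top 1: 0.06334. leafhoppers: 0.176 > 0.06334 → include.
Rate on top 2: 0.06817. aphids: 0.115 > 0.06817 → include.
Rate on top 3: 0.07587. wasps: 0.0936 > 0.07587 → include.
Optimal diet: moths, leafhoppers, aphids, wasps — 4 of 4 types.

4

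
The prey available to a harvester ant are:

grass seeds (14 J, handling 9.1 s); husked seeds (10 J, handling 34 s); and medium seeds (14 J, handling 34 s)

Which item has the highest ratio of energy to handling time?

In descending order of E/h:
grass seeds: 14/9.1 = 1.54 J/s
medium seeds: 14/34 = 0.412 J/s
husked seeds: 10/34 = 0.294 J/s

grass seeds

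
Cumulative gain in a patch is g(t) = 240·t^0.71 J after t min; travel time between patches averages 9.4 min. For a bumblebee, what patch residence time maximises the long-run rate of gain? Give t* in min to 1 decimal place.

By the marginal value theorem, leave when the instantaneous gain rate g'(t) equals the habitat-wide average g(t)/(T + t).
g'(t) = 0.71·240·t^-0.29. Setting 0.71·240·t^-0.29 = 240·t^0.71/(9.4+t) gives 0.71(9.4+t) = t, so 0.29·t = 0.71×9.4.
t* = 0.71×9.4/0.29 = 23.01 min.

23.0 min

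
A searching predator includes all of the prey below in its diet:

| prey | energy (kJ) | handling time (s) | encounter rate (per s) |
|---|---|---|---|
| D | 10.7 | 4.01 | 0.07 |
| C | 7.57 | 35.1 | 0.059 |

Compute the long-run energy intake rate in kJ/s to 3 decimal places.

R = (0.07×10.7 + 0.059×7.57) / (1 + 0.07×4.01 + 0.059×35.1) = 1.196/3.352 = 0.3567 kJ/s.

0.357 kJ/s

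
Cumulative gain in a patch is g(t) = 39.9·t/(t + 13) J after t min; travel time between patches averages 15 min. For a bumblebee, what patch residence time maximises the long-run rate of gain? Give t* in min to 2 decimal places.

13.96 min

By the marginal value theorem, leave when the instantaneous gain rate g'(t) equals the habitat-wide average g(t)/(T + t).
g'(t) = 39.9·13/(t + 13)². Setting 39.9·13/(t+13)² = 39.9t/[(t+13)(15+t)] gives 13(15+t) = t(t+13), so t² = 13×15 = 195.
t* = √195 = 13.96 min.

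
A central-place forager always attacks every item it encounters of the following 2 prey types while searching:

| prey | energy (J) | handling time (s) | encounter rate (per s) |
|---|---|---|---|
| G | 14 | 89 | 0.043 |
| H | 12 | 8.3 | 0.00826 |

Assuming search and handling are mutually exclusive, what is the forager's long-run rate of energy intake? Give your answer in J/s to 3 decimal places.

0.143 J/s

R = Σλ_iE_i / (1 + Σλ_ih_i)
Numerator: 0.043×14 + 0.00826×12 = 0.7011
Denominator: 1 + 0.043×89 + 0.00826×8.3 = 4.896
R = 0.7011/4.896 = 0.1432 J/s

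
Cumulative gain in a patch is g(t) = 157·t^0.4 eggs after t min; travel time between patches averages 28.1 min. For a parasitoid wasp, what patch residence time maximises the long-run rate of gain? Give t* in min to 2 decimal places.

Optimal t* satisfies g'(t*) = g(t*)/(T + t*).
g'(t) = 0.4·157·t^-0.6. Setting 0.4·157·t^-0.6 = 157·t^0.4/(28.1+t) gives 0.4(28.1+t) = t, so 0.60·t = 0.4×28.1.
t* = 0.4×28.1/0.60 = 18.73 min.

18.73 min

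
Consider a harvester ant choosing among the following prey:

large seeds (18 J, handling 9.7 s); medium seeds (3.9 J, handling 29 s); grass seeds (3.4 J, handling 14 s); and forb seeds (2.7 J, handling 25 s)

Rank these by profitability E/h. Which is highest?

large seeds

Profitability E/h (J/s): large seeds = 18/9.7 = 1.86, medium seeds = 3.9/29 = 0.134, grass seeds = 3.4/14 = 0.243, forb seeds = 2.7/25 = 0.108.
Ranked: large seeds > grass seeds > medium seeds > forb seeds.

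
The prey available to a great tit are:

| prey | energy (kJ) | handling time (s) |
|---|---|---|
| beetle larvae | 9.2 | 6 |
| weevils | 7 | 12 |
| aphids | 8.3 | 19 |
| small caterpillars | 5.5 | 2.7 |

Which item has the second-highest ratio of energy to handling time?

In descending order of E/h:
small caterpillars: 5.5/2.7 = 2.04 kJ/s
beetle larvae: 9.2/6 = 1.53 kJ/s
weevils: 7/12 = 0.583 kJ/s
aphids: 8.3/19 = 0.437 kJ/s

beetle larvae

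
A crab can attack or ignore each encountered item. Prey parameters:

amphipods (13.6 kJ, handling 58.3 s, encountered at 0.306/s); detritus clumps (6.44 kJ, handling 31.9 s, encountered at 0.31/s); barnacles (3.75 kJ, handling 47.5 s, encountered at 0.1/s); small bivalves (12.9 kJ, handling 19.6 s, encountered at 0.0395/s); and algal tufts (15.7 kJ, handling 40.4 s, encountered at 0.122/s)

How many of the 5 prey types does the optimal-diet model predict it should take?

E/h in descending order: small bivalves 0.658, algal tufts 0.389, amphipods 0.233, detritus clumps 0.202, barnacles 0.0789 kJ/s. The optimal diet is the largest prefix of this list for which every included type satisfies E_i/h_i > R on the types above it.
Rate on top 1: 0.2872. algal tufts: 0.389 > 0.2872 → include.
Rate on top 2: 0.3618. amphipods: 0.233 < 0.3618 → exclude; stop.
Optimal diet: small bivalves, algal tufts — 2 of 5 types.

2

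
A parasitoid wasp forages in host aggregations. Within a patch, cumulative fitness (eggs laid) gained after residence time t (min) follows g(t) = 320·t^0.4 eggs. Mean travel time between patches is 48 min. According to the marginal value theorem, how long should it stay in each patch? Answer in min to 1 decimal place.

32.0 min

Maximise g(t)/(T+t): set derivative to zero → g'(t)(T+t) = g(t).
g'(t) = 0.4·320·t^-0.6. Setting 0.4·320·t^-0.6 = 320·t^0.4/(48+t) gives 0.4(48+t) = t, so 0.60·t = 0.4×48.
t* = 0.4×48/0.60 = 32 min.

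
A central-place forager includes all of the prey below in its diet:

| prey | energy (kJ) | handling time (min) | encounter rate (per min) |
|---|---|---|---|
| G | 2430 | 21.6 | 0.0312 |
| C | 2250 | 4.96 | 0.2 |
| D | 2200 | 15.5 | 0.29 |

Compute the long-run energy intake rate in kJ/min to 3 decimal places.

162.523 kJ/min

R = Σλ_iE_i / (1 + Σλ_ih_i)
Numerator: 0.0312×2430 + 0.2×2250 + 0.29×2200 = 1164
Denominator: 1 + 0.0312×21.6 + 0.2×4.96 + 0.29×15.5 = 7.161
R = 1164/7.161 = 162.5 kJ/min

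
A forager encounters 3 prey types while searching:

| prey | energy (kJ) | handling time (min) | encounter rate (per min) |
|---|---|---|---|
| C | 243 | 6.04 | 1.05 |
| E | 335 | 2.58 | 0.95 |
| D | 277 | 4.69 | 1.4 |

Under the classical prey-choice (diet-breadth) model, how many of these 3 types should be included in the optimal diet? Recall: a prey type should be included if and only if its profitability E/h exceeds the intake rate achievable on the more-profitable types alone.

1

Profitabilities (E/h, kJ/min): E 130, D 59.1, C 40.2. Add prey in this order while the next type's profitability exceeds the intake rate on those already taken.
Rate on top 1: 92.22. D: 59.1 < 92.22 → exclude; stop.
Optimal diet: E — 1 of 3 types.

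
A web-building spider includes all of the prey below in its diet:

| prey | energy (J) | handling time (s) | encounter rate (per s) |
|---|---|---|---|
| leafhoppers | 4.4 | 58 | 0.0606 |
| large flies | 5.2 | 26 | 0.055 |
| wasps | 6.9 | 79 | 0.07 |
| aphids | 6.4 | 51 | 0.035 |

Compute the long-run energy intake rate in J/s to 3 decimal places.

Energy encountered per unit search time: 0.0606×4.4 + 0.055×5.2 + 0.07×6.9 + 0.035×6.4 = 1.26 J/s.
Handling time per unit search time: 0.0606×58 + 0.055×26 + 0.07×79 + 0.035×51 = 12.26.
Rate = 1.26/(1 + 12.26) = 0.095 J/s.

0.095 J/s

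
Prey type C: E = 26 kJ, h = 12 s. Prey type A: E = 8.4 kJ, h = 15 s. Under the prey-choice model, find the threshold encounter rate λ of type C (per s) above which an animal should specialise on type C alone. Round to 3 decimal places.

0.029 per s

At the threshold, the rate on type C alone equals the profitability of type A: λ·26/(1 + λ·12) = 8.4/15 = 0.56.
Rearranging, λ(26 − 0.56×12) = 0.56, so λ = 0.56/19.28 = 0.02905 per s.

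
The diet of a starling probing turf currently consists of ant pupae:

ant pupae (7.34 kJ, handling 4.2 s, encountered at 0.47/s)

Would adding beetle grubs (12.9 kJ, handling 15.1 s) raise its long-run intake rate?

No

Current rate: (0.47×7.34)/(1 + 0.47×4.2) = 1.16 kJ/s.
Profitability of beetle grubs: 12.9/15.1 = 0.8543 kJ/s.
0.8543 < 1.16, so adding beetle grubs would lower the average — exclude it.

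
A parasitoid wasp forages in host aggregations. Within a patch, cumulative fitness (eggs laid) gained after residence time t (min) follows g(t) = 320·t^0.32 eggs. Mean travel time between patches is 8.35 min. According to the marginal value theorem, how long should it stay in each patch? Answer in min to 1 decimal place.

3.9 min

Maximise g(t)/(T+t): set derivative to zero → g'(t)(T+t) = g(t).
g'(t) = 0.32·320·t^-0.68. Setting 0.32·320·t^-0.68 = 320·t^0.32/(8.35+t) gives 0.32(8.35+t) = t, so 0.68·t = 0.32×8.35.
t* = 0.32×8.35/0.68 = 3.929 min.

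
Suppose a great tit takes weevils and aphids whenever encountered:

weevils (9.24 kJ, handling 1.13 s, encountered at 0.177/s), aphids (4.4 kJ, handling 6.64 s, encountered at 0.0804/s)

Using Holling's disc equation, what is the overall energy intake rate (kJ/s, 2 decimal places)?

R = Σλ_iE_i / (1 + Σλ_ih_i)
Numerator: 0.177×9.24 + 0.0804×4.4 = 1.989
Denominator: 1 + 0.177×1.13 + 0.0804×6.64 = 1.734
R = 1.989/1.734 = 1.147 kJ/s

1.15 kJ/s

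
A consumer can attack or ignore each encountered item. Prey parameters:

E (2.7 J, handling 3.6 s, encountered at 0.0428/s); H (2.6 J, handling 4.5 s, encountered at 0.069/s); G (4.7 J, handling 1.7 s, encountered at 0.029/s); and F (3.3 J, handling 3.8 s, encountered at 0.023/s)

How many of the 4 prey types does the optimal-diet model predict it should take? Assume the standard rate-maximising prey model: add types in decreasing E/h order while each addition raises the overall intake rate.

Profitabilities (E/h, J/s): G 2.76, F 0.868, E 0.75, H 0.578. Add prey in this order while the next type's profitability exceeds the intake rate on those already taken.
Rate on top 1: 0.1299. F: 0.868 > 0.1299 → include.
Rate on top 2: 0.1867. E: 0.75 > 0.1867 → include.
Rate on top 3: 0.2539. H: 0.578 > 0.2539 → include.
Optimal diet: G, F, E, H — 4 of 4 types.

4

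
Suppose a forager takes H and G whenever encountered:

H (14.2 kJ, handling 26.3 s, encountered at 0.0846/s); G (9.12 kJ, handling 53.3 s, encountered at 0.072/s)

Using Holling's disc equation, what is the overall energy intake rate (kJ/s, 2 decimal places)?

Energy encountered per unit search time: 0.0846×14.2 + 0.072×9.12 = 1.858 kJ/s.
Handling time per unit search time: 0.0846×26.3 + 0.072×53.3 = 6.063.
Rate = 1.858/(1 + 6.063) = 0.2631 kJ/s.

0.26 kJ/s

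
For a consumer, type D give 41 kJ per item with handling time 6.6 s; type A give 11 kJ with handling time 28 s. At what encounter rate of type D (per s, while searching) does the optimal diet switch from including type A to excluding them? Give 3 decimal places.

The zero-one rule: include type A iff E₂/h₂ > λE₁/(1+λh₁). Equality gives the switch point.
λE₁h₂ = E₂ + λE₂h₁ ⇒ λ = E₂/(E₁h₂ − E₂h₁) = 11/(1148 − 72.6) = 0.01023 per s.

0.010 per s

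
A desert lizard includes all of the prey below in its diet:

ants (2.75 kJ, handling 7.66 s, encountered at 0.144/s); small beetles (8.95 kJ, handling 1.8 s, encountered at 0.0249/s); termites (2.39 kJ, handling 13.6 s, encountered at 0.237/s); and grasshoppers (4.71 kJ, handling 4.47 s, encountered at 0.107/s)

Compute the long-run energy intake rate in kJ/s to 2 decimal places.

R = Σλ_iE_i / (1 + Σλ_ih_i)
Numerator: 0.144×2.75 + 0.0249×8.95 + 0.237×2.39 + 0.107×4.71 = 1.689
Denominator: 1 + 0.144×7.66 + 0.0249×1.8 + 0.237×13.6 + 0.107×4.47 = 5.849
R = 1.689/5.849 = 0.2888 kJ/s

0.29 kJ/s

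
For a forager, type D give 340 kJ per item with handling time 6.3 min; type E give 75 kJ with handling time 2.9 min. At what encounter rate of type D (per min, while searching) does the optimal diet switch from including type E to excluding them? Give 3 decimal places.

The zero-one rule: include type E iff E₂/h₂ > λE₁/(1+λh₁). Equality gives the switch point.
λE₁h₂ = E₂ + λE₂h₁ ⇒ λ = E₂/(E₁h₂ − E₂h₁) = 75/(986 − 472.5) = 0.1461 per min.

0.146 per min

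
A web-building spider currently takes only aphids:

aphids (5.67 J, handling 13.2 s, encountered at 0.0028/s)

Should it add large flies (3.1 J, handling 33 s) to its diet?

Current rate: (0.0028×5.67)/(1 + 0.0028×13.2) = 0.01531 J/s.
large flies: E/h = 3.1/33 = 0.09394 J/s.
0.09394 > 0.01531, so adding large flies raises the average — include it.

Yes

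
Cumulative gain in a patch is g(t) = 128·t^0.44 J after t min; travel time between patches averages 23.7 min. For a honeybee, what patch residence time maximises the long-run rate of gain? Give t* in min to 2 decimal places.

Optimal t* satisfies g'(t*) = g(t*)/(T + t*).
g'(t) = 0.44·128·t^-0.56. Setting 0.44·128·t^-0.56 = 128·t^0.44/(23.7+t) gives 0.44(23.7+t) = t, so 0.56·t = 0.44×23.7.
t* = 0.44×23.7/0.56 = 18.62 min.

18.62 min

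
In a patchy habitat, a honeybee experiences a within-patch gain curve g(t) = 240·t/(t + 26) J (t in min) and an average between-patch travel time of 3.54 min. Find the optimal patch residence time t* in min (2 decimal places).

9.59 min

By the marginal value theorem, leave when the instantaneous gain rate g'(t) equals the habitat-wide average g(t)/(T + t).
g'(t) = 240·26/(t + 26)². Setting 240·26/(t+26)² = 240t/[(t+26)(3.54+t)] gives 26(3.54+t) = t(t+26), so t² = 26×3.54 = 92.04.
t* = √92.04 = 9.594 min.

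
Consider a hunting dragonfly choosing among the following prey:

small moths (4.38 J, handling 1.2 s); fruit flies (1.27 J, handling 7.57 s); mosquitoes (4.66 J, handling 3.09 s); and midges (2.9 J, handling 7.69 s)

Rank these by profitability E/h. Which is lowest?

In descending order of E/h:
small moths: 4.38/1.2 = 3.65 J/s
mosquitoes: 4.66/3.09 = 1.51 J/s
midges: 2.9/7.69 = 0.377 J/s
fruit flies: 1.27/7.57 = 0.168 J/s

fruit flies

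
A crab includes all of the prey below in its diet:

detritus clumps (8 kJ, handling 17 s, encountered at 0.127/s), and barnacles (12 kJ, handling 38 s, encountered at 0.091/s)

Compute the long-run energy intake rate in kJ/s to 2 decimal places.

0.32 kJ/s

R = Σλ_iE_i / (1 + Σλ_ih_i)
Numerator: 0.127×8 + 0.091×12 = 2.108
Denominator: 1 + 0.127×17 + 0.091×38 = 6.617
R = 2.108/6.617 = 0.3186 kJ/s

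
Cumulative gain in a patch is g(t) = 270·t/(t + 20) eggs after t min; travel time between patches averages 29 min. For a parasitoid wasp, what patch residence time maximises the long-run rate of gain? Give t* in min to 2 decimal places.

Maximise g(t)/(T+t): set derivative to zero → g'(t)(T+t) = g(t).
g'(t) = 270·20/(t + 20)². Setting 270·20/(t+20)² = 270t/[(t+20)(29+t)] gives 20(29+t) = t(t+20), so t² = 20×29 = 580.
t* = √580 = 24.08 min.

24.08 min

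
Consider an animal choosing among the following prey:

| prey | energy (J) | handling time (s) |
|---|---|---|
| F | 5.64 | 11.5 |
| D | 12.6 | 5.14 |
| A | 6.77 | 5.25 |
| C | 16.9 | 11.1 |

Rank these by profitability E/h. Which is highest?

D

Profitability E/h (J/s): F = 5.64/11.5 = 0.49, D = 12.6/5.14 = 2.45, A = 6.77/5.25 = 1.29, C = 16.9/11.1 = 1.52.
Ranked: D > C > A > F.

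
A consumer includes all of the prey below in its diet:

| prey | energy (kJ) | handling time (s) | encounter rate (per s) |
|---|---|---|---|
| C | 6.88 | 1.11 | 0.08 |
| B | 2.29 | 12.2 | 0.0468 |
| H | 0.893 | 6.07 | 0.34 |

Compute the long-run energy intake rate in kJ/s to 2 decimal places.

R = (0.08×6.88 + 0.0468×2.29 + 0.34×0.893) / (1 + 0.08×1.11 + 0.0468×12.2 + 0.34×6.07) = 0.9612/3.724 = 0.2581 kJ/s.

0.26 kJ/s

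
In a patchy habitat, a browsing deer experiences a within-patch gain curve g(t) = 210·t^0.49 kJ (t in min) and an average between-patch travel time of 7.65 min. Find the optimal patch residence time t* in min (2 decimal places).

7.35 min

Maximise g(t)/(T+t): set derivative to zero → g'(t)(T+t) = g(t).
g'(t) = 0.49·210·t^-0.51. Setting 0.49·210·t^-0.51 = 210·t^0.49/(7.65+t) gives 0.49(7.65+t) = t, so 0.51·t = 0.49×7.65.
t* = 0.49×7.65/0.51 = 7.35 min.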